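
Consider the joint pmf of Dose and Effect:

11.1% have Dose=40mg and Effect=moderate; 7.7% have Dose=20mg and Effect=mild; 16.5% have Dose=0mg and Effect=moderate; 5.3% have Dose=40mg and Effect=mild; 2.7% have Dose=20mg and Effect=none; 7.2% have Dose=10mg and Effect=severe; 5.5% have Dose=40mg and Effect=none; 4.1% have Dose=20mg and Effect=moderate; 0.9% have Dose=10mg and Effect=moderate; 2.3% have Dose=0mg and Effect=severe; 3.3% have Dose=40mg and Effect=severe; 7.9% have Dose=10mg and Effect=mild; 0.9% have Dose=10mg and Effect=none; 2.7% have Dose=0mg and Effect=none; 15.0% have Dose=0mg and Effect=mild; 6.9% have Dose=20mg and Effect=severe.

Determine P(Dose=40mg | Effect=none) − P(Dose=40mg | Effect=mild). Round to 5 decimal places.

0.31847

P(Effect=none) = 0.027 + 0.009 + 0.027 + 0.055 = 0.118; P(Dose=40mg | Effect=none) = 0.055/0.118 = 0.466102.
P(Effect=mild) = 0.150 + 0.079 + 0.077 + 0.053 = 0.359; P(Dose=40mg | Effect=mild) = 0.053/0.359 = 0.147632.
Difference = 0.31847.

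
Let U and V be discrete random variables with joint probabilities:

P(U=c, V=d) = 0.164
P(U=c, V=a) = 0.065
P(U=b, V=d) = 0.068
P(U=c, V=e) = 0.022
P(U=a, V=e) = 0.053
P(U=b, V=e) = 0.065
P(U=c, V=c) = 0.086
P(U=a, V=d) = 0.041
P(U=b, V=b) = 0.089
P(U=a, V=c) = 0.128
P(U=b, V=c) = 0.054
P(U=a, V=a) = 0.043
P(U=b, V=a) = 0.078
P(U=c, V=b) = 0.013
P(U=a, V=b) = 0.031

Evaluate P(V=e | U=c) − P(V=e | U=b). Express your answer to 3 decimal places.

P(U=c) = 0.065 + 0.013 + 0.086 + 0.164 + 0.022 = 0.350; P(V=e | U=c) = 0.022/0.350 = 0.0629.
P(U=b) = 0.078 + 0.089 + 0.054 + 0.068 + 0.065 = 0.354; P(V=e | U=b) = 0.065/0.354 = 0.1836.
Difference = -0.121.

-0.121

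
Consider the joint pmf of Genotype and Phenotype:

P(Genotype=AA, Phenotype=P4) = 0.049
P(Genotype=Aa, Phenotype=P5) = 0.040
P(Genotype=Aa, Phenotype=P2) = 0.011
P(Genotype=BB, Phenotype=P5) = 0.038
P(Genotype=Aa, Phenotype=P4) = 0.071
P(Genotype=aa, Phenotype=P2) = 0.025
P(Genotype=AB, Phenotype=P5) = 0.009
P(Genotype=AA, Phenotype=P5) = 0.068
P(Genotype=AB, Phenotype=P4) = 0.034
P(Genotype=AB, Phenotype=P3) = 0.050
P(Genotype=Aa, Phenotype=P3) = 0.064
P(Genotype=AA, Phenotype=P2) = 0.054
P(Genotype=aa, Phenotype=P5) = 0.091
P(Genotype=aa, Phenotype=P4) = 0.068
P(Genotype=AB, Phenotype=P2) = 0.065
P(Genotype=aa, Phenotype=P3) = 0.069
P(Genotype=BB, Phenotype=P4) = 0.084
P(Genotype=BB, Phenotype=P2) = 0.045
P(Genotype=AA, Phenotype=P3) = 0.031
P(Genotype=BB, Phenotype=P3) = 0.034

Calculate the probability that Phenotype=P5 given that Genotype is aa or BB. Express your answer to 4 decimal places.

0.2841

P(Genotype=aa) = 0.025 + 0.069 + 0.068 + 0.091 = 0.253.
P(Genotype=BB) = 0.045 + 0.034 + 0.084 + 0.038 = 0.201.
P(Genotype ∈ {aa, BB}) = 0.253 + 0.201 = 0.454; P(Phenotype=P5, Genotype ∈ {aa, BB}) = 0.091 + 0.038 = 0.129.
P(Phenotype=P5 | Genotype ∈ {aa, BB}) = 0.129/0.454 = 0.2841.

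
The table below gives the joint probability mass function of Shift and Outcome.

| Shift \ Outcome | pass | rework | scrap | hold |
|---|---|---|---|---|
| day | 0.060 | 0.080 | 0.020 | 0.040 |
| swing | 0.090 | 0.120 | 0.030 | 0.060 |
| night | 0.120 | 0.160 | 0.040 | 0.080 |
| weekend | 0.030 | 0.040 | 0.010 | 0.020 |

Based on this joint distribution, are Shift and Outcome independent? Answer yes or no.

yes

Every cell satisfies P(Shift,Outcome) = P(Shift)·P(Outcome). For instance P(Shift=night) = 0.400, P(Outcome=scrap) = 0.100, and 0.400×0.100 = 0.040 matches the joint entry. So Shift and Outcome are independent.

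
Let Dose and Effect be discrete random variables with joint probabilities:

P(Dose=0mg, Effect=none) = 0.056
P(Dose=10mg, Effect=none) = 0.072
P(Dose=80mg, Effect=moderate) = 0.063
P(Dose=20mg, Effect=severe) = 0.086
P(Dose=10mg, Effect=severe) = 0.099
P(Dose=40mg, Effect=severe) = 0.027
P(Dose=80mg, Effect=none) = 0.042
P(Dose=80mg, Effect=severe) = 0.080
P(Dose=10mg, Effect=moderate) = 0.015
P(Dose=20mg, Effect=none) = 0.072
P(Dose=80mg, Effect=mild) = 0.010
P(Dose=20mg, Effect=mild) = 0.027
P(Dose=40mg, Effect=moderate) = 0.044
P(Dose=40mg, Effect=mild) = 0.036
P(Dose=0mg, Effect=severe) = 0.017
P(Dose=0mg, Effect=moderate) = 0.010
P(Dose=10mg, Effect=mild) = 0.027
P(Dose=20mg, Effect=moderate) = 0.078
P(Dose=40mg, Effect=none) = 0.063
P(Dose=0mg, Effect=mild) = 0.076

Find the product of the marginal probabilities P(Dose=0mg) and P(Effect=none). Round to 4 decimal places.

0.0485

P(Dose=0mg) = 0.056 + 0.076 + 0.010 + 0.017 = 0.159.
P(Effect=none) = 0.056 + 0.072 + 0.072 + 0.063 + 0.042 = 0.305.
Product: 0.159 × 0.305 = 0.0485.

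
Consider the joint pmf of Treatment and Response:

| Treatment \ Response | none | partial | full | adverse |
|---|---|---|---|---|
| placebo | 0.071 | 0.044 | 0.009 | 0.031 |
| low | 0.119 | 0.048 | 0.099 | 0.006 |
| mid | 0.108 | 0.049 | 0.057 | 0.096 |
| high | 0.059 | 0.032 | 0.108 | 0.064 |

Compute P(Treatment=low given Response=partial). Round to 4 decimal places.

0.2775

P(Response=partial) = 0.044 + 0.048 + 0.049 + 0.032 = 0.173.
P(Treatment=low | Response=partial) = 0.048/0.173 = 0.2775.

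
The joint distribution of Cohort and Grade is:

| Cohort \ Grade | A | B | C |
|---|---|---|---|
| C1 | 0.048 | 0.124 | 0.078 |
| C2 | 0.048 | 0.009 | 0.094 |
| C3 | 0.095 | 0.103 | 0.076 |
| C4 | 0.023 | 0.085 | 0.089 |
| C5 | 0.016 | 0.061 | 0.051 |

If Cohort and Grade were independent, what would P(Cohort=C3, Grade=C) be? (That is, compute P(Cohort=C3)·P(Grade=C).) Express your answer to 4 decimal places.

0.1063

P(Cohort=C3) = 0.095 + 0.103 + 0.076 = 0.274.
P(Grade=C) = 0.078 + 0.094 + 0.076 + 0.089 + 0.051 = 0.388.
Product: 0.274 × 0.388 = 0.1063.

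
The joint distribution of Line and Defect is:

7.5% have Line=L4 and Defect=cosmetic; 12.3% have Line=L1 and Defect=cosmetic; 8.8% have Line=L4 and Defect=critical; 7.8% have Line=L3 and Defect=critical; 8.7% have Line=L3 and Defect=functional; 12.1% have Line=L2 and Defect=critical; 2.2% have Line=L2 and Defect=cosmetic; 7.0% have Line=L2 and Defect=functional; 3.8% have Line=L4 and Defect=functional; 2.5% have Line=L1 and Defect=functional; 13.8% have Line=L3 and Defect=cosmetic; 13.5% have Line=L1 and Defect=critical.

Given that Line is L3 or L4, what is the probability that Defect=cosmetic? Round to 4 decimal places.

0.4226

P(Line=L3) = 0.138 + 0.087 + 0.078 = 0.303.
P(Line=L4) = 0.075 + 0.038 + 0.088 = 0.201.
P(Line ∈ {L3, L4}) = 0.303 + 0.201 = 0.504; P(Defect=cosmetic, Line ∈ {L3, L4}) = 0.138 + 0.075 = 0.213.
P(Defect=cosmetic | Line ∈ {L3, L4}) = 0.213/0.504 = 0.4226.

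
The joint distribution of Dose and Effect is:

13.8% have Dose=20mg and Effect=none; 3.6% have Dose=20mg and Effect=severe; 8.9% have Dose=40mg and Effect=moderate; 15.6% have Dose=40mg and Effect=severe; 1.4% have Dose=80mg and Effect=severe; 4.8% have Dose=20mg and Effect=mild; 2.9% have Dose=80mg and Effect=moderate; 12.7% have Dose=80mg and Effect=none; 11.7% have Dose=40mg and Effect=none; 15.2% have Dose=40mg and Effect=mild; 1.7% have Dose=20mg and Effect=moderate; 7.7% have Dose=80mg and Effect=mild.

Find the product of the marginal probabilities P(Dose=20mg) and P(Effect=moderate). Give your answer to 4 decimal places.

0.0323

P(Dose=20mg) = 0.138 + 0.048 + 0.017 + 0.036 = 0.239.
P(Effect=moderate) = 0.017 + 0.089 + 0.029 = 0.135.
Product: 0.239 × 0.135 = 0.0323.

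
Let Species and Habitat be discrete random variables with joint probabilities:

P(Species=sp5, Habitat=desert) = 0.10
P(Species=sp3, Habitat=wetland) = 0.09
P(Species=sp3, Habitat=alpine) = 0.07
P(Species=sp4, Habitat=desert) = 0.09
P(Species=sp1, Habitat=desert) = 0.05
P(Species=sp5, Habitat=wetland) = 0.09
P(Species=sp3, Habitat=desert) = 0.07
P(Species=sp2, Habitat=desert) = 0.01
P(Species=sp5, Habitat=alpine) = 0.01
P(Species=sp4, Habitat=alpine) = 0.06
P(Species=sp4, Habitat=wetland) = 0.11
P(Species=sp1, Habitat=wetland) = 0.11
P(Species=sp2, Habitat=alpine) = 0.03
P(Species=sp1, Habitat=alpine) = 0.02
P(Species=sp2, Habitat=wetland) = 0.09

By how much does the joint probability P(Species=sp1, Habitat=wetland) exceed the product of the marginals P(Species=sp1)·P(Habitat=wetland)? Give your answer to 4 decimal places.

0.0218

P(Species=sp1) = 0.11 + 0.05 + 0.02 = 0.18.
P(Habitat=wetland) = 0.11 + 0.09 + 0.09 + 0.11 + 0.09 = 0.49.
P(Species=sp1, Habitat=wetland) − P(Species=sp1)P(Habitat=wetland) = 0.11 − 0.18×0.49 = 0.0218.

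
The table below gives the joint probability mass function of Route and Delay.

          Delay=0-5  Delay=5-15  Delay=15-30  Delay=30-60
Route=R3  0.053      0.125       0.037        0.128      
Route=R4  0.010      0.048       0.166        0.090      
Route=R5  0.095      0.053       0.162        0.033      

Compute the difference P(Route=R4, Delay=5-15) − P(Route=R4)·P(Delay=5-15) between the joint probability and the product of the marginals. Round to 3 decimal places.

P(Route=R4) = 0.010 + 0.048 + 0.166 + 0.090 = 0.314.
P(Delay=5-15) = 0.125 + 0.048 + 0.053 = 0.226.
P(Route=R4, Delay=5-15) − P(Route=R4)P(Delay=5-15) = 0.048 − 0.314×0.226 = -0.023.

-0.023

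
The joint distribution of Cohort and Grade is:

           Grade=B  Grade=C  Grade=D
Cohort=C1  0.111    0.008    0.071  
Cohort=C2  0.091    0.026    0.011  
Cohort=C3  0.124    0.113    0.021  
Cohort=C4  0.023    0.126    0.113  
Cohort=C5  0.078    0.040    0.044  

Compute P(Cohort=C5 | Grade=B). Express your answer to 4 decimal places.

P(Grade=B) = 0.111 + 0.091 + 0.124 + 0.023 + 0.078 = 0.427.
P(Cohort=C5 | Grade=B) = 0.078/0.427 = 0.1827.

0.1827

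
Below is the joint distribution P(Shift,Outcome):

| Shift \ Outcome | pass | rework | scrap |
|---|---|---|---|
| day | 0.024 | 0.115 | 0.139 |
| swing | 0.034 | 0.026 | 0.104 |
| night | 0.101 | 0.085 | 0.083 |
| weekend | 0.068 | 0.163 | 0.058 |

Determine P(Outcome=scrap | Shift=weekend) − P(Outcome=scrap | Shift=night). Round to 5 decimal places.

P(Shift=weekend) = 0.068 + 0.163 + 0.058 = 0.289; P(Outcome=scrap | Shift=weekend) = 0.058/0.289 = 0.200692.
P(Shift=night) = 0.101 + 0.085 + 0.083 = 0.269; P(Outcome=scrap | Shift=night) = 0.083/0.269 = 0.308550.
Difference = -0.10786.

-0.10786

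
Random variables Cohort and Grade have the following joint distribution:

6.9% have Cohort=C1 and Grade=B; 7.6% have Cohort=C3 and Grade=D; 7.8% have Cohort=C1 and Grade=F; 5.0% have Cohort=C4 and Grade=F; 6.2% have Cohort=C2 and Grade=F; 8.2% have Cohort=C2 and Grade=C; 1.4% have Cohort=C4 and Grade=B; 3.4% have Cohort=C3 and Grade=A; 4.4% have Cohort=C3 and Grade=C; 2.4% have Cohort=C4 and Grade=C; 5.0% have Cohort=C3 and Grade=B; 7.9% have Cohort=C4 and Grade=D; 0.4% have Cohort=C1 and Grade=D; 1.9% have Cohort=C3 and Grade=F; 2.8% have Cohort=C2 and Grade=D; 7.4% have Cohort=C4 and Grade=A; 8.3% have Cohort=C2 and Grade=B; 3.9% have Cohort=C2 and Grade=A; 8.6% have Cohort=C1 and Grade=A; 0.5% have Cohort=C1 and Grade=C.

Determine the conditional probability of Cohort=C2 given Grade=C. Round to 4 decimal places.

0.5290

P(Grade=C) = 0.005 + 0.082 + 0.044 + 0.024 = 0.155.
P(Cohort=C2 | Grade=C) = 0.082/0.155 = 0.5290.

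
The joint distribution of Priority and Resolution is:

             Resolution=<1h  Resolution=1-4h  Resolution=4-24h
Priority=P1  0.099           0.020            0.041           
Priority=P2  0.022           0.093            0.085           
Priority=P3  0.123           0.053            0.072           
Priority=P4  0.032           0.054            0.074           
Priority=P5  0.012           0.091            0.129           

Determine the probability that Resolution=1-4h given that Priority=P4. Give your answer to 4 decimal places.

0.3375

P(Priority=P4) = 0.032 + 0.054 + 0.074 = 0.160.
P(Resolution=1-4h | Priority=P4) = 0.054/0.160 = 0.3375.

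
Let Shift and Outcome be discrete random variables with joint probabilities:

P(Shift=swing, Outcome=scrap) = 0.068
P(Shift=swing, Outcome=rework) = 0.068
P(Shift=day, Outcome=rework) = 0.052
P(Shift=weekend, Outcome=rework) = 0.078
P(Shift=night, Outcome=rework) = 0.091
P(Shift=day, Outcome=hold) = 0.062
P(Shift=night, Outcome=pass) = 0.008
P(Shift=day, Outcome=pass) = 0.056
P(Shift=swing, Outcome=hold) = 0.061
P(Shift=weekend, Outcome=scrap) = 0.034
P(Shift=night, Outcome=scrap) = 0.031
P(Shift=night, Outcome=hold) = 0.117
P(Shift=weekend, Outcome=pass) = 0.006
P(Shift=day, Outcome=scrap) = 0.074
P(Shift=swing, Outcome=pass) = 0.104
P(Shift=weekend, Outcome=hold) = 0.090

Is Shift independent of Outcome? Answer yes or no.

no

P(Shift=swing) = 0.301 and P(Outcome=pass) = 0.174, so their product is 0.05237, but P(Shift=swing, Outcome=pass) = 0.104. Since these differ, Shift and Outcome are not independent.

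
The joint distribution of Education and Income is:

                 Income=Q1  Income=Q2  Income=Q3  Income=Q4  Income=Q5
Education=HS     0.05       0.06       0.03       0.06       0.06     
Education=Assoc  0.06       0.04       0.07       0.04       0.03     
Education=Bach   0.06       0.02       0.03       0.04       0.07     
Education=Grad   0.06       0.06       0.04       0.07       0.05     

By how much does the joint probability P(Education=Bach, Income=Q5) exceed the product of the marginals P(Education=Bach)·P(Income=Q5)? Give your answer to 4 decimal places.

P(Education=Bach) = 0.06 + 0.02 + 0.03 + 0.04 + 0.07 = 0.22.
P(Income=Q5) = 0.06 + 0.03 + 0.07 + 0.05 = 0.21.
P(Education=Bach, Income=Q5) − P(Education=Bach)P(Income=Q5) = 0.07 − 0.22×0.21 = 0.0238.

0.0238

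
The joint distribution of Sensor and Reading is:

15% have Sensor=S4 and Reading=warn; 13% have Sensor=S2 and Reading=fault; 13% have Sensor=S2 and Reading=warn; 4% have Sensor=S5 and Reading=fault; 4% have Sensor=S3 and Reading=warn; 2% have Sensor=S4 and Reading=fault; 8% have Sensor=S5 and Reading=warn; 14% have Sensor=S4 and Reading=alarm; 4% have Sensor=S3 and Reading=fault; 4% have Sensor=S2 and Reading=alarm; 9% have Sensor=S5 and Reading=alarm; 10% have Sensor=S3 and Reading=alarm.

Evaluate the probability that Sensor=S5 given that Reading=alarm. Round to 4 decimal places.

0.2432

P(Reading=alarm) = 0.04 + 0.10 + 0.14 + 0.09 = 0.37.
P(Sensor=S5 | Reading=alarm) = 0.09/0.37 = 0.2432.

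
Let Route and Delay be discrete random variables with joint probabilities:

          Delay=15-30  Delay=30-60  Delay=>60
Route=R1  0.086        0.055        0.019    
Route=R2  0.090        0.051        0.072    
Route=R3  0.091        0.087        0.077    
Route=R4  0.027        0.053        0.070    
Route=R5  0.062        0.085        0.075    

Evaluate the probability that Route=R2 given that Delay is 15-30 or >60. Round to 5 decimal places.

P(Delay=15-30) = 0.086 + 0.090 + 0.091 + 0.027 + 0.062 = 0.356.
P(Delay=>60) = 0.019 + 0.072 + 0.077 + 0.070 + 0.075 = 0.313.
P(Delay ∈ {15-30, >60}) = 0.356 + 0.313 = 0.669; P(Route=R2, Delay ∈ {15-30, >60}) = 0.090 + 0.072 = 0.162.
P(Route=R2 | Delay ∈ {15-30, >60}) = 0.162/0.669 = 0.24215.

0.24215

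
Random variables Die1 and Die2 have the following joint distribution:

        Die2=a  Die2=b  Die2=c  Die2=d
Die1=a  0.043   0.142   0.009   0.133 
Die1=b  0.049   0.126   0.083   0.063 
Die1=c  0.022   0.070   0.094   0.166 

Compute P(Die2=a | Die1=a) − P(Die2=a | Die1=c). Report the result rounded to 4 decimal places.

P(Die1=a) = 0.043 + 0.142 + 0.009 + 0.133 = 0.327; P(Die2=a | Die1=a) = 0.043/0.327 = 0.13150.
P(Die1=c) = 0.022 + 0.070 + 0.094 + 0.166 = 0.352; P(Die2=a | Die1=c) = 0.022/0.352 = 0.06250.
Difference = 0.0690.

0.0690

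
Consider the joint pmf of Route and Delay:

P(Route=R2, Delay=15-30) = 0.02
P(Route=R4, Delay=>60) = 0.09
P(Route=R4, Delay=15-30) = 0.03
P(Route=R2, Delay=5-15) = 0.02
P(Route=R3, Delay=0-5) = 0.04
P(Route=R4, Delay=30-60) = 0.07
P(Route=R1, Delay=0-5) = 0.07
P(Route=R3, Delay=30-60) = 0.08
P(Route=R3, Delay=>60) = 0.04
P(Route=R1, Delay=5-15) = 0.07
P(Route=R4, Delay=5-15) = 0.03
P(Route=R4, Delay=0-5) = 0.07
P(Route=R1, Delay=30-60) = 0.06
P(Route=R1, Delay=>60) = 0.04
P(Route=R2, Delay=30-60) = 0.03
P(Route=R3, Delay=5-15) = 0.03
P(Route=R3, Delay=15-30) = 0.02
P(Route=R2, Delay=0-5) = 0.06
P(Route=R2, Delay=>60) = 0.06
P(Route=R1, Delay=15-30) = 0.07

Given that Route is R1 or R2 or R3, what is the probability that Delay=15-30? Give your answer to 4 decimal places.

0.1549

P(Route=R1) = 0.07 + 0.07 + 0.07 + 0.06 + 0.04 = 0.31.
P(Route=R2) = 0.06 + 0.02 + 0.02 + 0.03 + 0.06 = 0.19.
P(Route=R3) = 0.04 + 0.03 + 0.02 + 0.08 + 0.04 = 0.21.
P(Route ∈ {R1, R2, R3}) = 0.31 + 0.19 + 0.21 = 0.71; P(Delay=15-30, Route ∈ {R1, R2, R3}) = 0.07 + 0.02 + 0.02 = 0.11.
P(Delay=15-30 | Route ∈ {R1, R2, R3}) = 0.11/0.71 = 0.1549.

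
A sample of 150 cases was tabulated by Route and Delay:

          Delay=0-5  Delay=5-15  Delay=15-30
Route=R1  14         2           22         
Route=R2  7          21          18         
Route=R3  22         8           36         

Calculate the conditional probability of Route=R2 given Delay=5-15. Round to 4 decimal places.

Total with Delay=5-15: 2 + 21 + 8 = 31.
P(Route=R2 | Delay=5-15) = 21/31 = 0.6774.

0.6774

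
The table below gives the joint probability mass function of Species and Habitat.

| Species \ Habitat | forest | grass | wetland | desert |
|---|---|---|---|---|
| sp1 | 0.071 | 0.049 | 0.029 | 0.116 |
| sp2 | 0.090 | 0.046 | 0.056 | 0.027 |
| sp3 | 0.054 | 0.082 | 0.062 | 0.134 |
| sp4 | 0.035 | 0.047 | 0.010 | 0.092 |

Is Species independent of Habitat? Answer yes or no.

no

P(Species=sp2) = 0.219 and P(Habitat=desert) = 0.369, so their product is 0.08081, but P(Species=sp2, Habitat=desert) = 0.027. Since these differ, Species and Habitat are not independent.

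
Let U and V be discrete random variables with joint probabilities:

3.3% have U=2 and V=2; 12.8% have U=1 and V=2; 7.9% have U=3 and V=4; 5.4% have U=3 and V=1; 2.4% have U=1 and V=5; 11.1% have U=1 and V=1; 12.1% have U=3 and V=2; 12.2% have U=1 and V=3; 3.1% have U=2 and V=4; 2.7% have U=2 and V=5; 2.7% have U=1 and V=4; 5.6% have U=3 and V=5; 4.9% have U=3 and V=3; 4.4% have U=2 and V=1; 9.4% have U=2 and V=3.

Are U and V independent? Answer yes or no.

no

P(U=3) = 0.359 and P(V=3) = 0.265, so their product is 0.09514, but P(U=3, V=3) = 0.049. Since these differ, U and V are not independent.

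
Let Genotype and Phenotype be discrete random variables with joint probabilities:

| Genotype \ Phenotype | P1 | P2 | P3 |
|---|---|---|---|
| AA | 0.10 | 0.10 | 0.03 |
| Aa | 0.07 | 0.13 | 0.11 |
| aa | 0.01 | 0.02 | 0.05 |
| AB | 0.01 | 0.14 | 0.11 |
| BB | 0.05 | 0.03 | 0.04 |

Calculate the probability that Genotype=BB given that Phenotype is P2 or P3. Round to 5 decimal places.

P(Phenotype=P2) = 0.10 + 0.13 + 0.02 + 0.14 + 0.03 = 0.42.
P(Phenotype=P3) = 0.03 + 0.11 + 0.05 + 0.11 + 0.04 = 0.34.
P(Phenotype ∈ {P2, P3}) = 0.42 + 0.34 = 0.76; P(Genotype=BB, Phenotype ∈ {P2, P3}) = 0.03 + 0.04 = 0.07.
P(Genotype=BB | Phenotype ∈ {P2, P3}) = 0.07/0.76 = 0.09211.

0.09211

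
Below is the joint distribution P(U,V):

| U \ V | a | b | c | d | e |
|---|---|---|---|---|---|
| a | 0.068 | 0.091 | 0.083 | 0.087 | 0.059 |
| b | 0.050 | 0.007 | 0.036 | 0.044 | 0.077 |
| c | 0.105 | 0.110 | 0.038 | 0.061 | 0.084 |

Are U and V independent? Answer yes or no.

P(U=b) = 0.214 and P(V=b) = 0.208, so their product is 0.04451, but P(U=b, V=b) = 0.007. Since these differ, U and V are not independent.

no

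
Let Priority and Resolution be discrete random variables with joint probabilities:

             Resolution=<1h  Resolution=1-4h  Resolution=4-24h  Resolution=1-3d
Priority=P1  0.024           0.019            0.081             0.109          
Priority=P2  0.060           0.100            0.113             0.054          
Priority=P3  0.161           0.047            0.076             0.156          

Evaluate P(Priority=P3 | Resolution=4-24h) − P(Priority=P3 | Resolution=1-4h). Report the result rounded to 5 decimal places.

-0.00165

P(Resolution=4-24h) = 0.081 + 0.113 + 0.076 = 0.270; P(Priority=P3 | Resolution=4-24h) = 0.076/0.270 = 0.281481.
P(Resolution=1-4h) = 0.019 + 0.100 + 0.047 = 0.166; P(Priority=P3 | Resolution=1-4h) = 0.047/0.166 = 0.283133.
Difference = -0.00165.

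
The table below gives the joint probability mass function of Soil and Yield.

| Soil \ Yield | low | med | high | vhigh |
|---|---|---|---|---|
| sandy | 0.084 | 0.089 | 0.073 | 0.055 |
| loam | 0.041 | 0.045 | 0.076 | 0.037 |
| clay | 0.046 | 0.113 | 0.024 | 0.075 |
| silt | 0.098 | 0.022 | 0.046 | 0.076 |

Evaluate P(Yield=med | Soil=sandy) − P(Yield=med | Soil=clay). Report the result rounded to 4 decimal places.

P(Soil=sandy) = 0.084 + 0.089 + 0.073 + 0.055 = 0.301; P(Yield=med | Soil=sandy) = 0.089/0.301 = 0.29568.
P(Soil=clay) = 0.046 + 0.113 + 0.024 + 0.075 = 0.258; P(Yield=med | Soil=clay) = 0.113/0.258 = 0.43798.
Difference = -0.1423.

-0.1423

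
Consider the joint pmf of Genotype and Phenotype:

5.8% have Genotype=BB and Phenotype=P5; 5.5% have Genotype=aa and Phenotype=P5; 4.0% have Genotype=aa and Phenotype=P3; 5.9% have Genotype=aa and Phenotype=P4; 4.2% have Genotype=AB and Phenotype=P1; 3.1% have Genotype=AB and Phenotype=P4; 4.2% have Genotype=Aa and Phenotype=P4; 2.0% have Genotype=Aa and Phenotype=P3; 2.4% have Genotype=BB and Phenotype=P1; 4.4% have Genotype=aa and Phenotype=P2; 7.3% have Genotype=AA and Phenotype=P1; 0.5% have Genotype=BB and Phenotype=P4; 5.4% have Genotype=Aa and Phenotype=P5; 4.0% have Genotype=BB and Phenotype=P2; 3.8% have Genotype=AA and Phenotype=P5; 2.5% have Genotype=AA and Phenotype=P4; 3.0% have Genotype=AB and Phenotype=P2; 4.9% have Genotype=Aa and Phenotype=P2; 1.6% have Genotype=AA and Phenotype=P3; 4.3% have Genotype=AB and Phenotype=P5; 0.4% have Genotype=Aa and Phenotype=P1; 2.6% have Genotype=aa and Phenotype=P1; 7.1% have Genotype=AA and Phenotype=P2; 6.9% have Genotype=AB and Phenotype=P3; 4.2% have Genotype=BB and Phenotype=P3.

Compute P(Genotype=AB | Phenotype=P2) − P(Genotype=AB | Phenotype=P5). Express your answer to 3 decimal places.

P(Phenotype=P2) = 0.071 + 0.049 + 0.044 + 0.030 + 0.040 = 0.234; P(Genotype=AB | Phenotype=P2) = 0.030/0.234 = 0.1282.
P(Phenotype=P5) = 0.038 + 0.054 + 0.055 + 0.043 + 0.058 = 0.248; P(Genotype=AB | Phenotype=P5) = 0.043/0.248 = 0.1734.
Difference = -0.045.

-0.045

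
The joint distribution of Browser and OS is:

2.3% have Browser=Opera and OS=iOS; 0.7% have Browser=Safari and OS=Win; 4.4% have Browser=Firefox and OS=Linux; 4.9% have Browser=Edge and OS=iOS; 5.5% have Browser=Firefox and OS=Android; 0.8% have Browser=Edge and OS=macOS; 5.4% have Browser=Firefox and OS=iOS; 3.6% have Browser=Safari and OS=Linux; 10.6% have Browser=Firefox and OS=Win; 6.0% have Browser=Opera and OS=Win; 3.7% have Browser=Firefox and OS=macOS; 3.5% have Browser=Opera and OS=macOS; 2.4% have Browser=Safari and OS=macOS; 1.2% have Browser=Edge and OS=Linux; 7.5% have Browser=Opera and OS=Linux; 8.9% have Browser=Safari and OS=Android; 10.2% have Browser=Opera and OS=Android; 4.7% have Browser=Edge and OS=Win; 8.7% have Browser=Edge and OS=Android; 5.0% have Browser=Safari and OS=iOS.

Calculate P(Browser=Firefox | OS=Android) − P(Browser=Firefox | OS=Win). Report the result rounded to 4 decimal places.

P(OS=Android) = 0.055 + 0.089 + 0.087 + 0.102 = 0.333; P(Browser=Firefox | OS=Android) = 0.055/0.333 = 0.16517.
P(OS=Win) = 0.106 + 0.007 + 0.047 + 0.060 = 0.220; P(Browser=Firefox | OS=Win) = 0.106/0.220 = 0.48182.
Difference = -0.3167.

-0.3167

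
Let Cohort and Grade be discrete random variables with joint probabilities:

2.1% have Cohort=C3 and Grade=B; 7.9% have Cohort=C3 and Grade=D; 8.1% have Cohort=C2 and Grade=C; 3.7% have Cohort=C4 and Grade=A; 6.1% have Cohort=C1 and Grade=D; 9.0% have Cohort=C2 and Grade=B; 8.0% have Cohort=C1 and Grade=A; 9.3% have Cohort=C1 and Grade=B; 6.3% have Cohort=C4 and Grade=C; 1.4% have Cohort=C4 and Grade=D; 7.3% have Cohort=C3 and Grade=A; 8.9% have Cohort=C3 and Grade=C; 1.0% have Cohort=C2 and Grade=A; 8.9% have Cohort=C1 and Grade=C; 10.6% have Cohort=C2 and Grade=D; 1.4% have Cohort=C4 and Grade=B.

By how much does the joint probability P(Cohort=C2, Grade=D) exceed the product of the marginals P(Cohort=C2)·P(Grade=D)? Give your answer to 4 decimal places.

0.0314

P(Cohort=C2) = 0.010 + 0.090 + 0.081 + 0.106 = 0.287.
P(Grade=D) = 0.061 + 0.106 + 0.079 + 0.014 = 0.260.
P(Cohort=C2, Grade=D) − P(Cohort=C2)P(Grade=D) = 0.106 − 0.287×0.260 = 0.0314.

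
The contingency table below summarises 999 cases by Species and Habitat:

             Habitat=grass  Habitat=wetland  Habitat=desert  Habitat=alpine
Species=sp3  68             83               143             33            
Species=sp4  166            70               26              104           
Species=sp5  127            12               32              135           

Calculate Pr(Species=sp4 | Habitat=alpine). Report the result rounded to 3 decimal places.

Total with Habitat=alpine: 33 + 104 + 135 = 272.
P(Species=sp4 | Habitat=alpine) = 104/272 = 0.382.

0.382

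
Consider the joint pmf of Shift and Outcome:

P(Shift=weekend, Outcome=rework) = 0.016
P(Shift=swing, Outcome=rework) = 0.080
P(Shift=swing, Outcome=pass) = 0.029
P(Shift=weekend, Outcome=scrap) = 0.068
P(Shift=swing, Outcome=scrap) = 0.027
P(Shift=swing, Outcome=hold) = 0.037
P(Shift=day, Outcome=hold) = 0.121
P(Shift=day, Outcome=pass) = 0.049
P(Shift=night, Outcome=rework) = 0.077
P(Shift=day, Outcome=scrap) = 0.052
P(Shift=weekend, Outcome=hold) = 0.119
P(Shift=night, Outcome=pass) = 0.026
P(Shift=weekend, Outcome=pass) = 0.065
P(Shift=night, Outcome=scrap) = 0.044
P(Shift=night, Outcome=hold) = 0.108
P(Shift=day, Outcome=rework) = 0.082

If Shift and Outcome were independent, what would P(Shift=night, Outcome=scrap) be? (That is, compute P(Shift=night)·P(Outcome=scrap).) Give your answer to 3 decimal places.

0.049

P(Shift=night) = 0.026 + 0.077 + 0.044 + 0.108 = 0.255.
P(Outcome=scrap) = 0.052 + 0.027 + 0.044 + 0.068 = 0.191.
Product: 0.255 × 0.191 = 0.049.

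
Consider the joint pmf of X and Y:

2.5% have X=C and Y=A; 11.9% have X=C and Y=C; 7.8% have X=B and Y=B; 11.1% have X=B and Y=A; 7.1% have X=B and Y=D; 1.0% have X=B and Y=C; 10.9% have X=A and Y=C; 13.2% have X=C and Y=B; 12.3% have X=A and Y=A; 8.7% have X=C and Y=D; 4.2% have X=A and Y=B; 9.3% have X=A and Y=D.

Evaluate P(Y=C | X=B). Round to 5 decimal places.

0.03704

P(X=B) = 0.111 + 0.078 + 0.010 + 0.071 = 0.270.
P(Y=C | X=B) = 0.010/0.270 = 0.03704.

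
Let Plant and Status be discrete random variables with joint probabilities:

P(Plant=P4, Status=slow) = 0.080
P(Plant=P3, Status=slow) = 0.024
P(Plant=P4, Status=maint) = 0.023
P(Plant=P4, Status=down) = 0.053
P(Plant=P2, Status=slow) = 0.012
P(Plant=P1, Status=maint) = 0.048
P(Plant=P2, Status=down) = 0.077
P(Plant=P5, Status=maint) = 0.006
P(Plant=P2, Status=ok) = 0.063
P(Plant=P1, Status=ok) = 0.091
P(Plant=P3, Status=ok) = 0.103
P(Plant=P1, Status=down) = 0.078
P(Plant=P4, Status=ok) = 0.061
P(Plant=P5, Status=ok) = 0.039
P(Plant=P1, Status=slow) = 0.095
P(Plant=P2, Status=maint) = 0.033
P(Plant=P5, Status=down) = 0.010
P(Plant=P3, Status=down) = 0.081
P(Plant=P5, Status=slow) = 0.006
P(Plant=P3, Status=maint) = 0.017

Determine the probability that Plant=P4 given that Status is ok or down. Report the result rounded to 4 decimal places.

0.1738

P(Status=ok) = 0.091 + 0.063 + 0.103 + 0.061 + 0.039 = 0.357.
P(Status=down) = 0.078 + 0.077 + 0.081 + 0.053 + 0.010 = 0.299.
P(Status ∈ {ok, down}) = 0.357 + 0.299 = 0.656; P(Plant=P4, Status ∈ {ok, down}) = 0.061 + 0.053 = 0.114.
P(Plant=P4 | Status ∈ {ok, down}) = 0.114/0.656 = 0.1738.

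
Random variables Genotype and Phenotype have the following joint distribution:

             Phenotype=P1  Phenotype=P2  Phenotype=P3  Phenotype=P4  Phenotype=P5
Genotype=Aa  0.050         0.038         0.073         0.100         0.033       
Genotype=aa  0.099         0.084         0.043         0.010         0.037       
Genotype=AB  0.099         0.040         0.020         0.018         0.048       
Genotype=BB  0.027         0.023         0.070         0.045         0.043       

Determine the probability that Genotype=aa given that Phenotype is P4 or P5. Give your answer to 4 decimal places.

P(Phenotype=P4) = 0.100 + 0.010 + 0.018 + 0.045 = 0.173.
P(Phenotype=P5) = 0.033 + 0.037 + 0.048 + 0.043 = 0.161.
P(Phenotype ∈ {P4, P5}) = 0.173 + 0.161 = 0.334; P(Genotype=aa, Phenotype ∈ {P4, P5}) = 0.010 + 0.037 = 0.047.
P(Genotype=aa | Phenotype ∈ {P4, P5}) = 0.047/0.334 = 0.1407.

0.1407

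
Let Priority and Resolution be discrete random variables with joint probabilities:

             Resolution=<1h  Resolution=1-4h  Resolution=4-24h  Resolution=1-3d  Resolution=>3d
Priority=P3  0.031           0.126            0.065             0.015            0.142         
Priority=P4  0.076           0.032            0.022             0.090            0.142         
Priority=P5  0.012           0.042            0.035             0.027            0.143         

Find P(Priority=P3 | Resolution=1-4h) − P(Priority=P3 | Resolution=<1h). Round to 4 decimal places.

P(Resolution=1-4h) = 0.126 + 0.032 + 0.042 = 0.200; P(Priority=P3 | Resolution=1-4h) = 0.126/0.200 = 0.63000.
P(Resolution=<1h) = 0.031 + 0.076 + 0.012 = 0.119; P(Priority=P3 | Resolution=<1h) = 0.031/0.119 = 0.26050.
Difference = 0.3695.

0.3695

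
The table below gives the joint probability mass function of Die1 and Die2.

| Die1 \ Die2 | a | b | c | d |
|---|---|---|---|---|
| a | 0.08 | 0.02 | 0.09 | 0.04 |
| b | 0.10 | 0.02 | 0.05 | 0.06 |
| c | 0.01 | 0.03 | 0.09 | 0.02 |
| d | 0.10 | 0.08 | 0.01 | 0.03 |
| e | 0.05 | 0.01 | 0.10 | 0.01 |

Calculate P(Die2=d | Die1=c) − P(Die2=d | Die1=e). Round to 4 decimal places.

0.0745

P(Die1=c) = 0.01 + 0.03 + 0.09 + 0.02 = 0.15; P(Die2=d | Die1=c) = 0.02/0.15 = 0.13333.
P(Die1=e) = 0.05 + 0.01 + 0.10 + 0.01 = 0.17; P(Die2=d | Die1=e) = 0.01/0.17 = 0.05882.
Difference = 0.0745.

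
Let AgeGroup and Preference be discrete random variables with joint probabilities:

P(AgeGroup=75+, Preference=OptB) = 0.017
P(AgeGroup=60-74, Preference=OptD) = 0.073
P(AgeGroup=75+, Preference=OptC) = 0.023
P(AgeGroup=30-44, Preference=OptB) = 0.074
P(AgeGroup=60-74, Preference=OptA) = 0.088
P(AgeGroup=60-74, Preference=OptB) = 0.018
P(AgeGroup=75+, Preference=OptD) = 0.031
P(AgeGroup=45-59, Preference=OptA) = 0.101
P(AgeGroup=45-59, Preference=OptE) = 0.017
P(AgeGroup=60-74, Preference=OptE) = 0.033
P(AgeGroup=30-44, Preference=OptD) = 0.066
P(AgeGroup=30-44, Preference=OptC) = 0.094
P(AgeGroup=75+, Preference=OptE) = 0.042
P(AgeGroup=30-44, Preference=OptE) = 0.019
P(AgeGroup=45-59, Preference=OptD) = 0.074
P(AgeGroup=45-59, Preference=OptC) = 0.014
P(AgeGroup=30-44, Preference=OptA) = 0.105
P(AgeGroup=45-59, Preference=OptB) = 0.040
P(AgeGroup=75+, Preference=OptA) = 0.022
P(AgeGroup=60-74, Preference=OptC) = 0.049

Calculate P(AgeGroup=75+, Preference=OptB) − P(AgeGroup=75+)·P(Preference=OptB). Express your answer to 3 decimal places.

-0.003

P(AgeGroup=75+) = 0.022 + 0.017 + 0.023 + 0.031 + 0.042 = 0.135.
P(Preference=OptB) = 0.074 + 0.040 + 0.018 + 0.017 = 0.149.
P(AgeGroup=75+, Preference=OptB) − P(AgeGroup=75+)P(Preference=OptB) = 0.017 − 0.135×0.149 = -0.003.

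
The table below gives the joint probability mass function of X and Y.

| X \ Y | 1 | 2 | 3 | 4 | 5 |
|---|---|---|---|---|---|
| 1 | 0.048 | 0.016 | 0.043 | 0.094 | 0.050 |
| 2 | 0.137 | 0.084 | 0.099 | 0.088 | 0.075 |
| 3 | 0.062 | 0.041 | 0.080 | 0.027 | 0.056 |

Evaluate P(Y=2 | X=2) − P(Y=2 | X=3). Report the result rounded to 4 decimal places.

P(X=2) = 0.137 + 0.084 + 0.099 + 0.088 + 0.075 = 0.483; P(Y=2 | X=2) = 0.084/0.483 = 0.17391.
P(X=3) = 0.062 + 0.041 + 0.080 + 0.027 + 0.056 = 0.266; P(Y=2 | X=3) = 0.041/0.266 = 0.15414.
Difference = 0.0198.

0.0198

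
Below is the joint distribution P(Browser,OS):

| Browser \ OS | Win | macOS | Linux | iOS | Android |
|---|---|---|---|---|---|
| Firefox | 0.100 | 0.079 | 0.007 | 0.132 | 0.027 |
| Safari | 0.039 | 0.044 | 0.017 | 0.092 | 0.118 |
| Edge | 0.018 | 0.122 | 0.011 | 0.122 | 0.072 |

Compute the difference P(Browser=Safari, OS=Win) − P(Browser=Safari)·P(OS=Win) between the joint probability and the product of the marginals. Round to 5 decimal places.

-0.00967

P(Browser=Safari) = 0.039 + 0.044 + 0.017 + 0.092 + 0.118 = 0.310.
P(OS=Win) = 0.100 + 0.039 + 0.018 = 0.157.
P(Browser=Safari, OS=Win) − P(Browser=Safari)P(OS=Win) = 0.039 − 0.310×0.157 = -0.00967.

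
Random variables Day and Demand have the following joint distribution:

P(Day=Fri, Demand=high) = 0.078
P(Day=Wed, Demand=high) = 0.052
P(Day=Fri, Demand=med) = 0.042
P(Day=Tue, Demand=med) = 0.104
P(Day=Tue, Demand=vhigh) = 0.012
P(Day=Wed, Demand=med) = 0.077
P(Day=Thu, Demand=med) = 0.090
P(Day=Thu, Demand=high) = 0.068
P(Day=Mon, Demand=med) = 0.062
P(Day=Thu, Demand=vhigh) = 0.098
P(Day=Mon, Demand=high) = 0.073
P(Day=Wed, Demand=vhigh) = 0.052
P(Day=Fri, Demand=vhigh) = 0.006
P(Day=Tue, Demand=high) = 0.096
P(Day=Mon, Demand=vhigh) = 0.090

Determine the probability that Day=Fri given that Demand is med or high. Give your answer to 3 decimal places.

P(Demand=med) = 0.062 + 0.104 + 0.077 + 0.090 + 0.042 = 0.375.
P(Demand=high) = 0.073 + 0.096 + 0.052 + 0.068 + 0.078 = 0.367.
P(Demand ∈ {med, high}) = 0.375 + 0.367 = 0.742; P(Day=Fri, Demand ∈ {med, high}) = 0.042 + 0.078 = 0.120.
P(Day=Fri | Demand ∈ {med, high}) = 0.120/0.742 = 0.162.

0.162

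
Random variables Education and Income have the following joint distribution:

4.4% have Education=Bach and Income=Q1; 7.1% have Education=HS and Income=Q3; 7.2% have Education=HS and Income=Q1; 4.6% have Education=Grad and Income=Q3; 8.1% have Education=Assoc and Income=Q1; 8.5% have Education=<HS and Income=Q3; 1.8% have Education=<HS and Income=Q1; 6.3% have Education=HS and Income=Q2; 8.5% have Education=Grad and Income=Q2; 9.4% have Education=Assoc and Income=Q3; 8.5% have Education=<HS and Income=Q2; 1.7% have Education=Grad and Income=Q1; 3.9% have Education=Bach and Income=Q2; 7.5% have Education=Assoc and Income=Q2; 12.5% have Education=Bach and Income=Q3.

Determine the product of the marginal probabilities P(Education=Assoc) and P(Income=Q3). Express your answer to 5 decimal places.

P(Education=Assoc) = 0.081 + 0.075 + 0.094 = 0.250.
P(Income=Q3) = 0.085 + 0.071 + 0.094 + 0.125 + 0.046 = 0.421.
Product: 0.250 × 0.421 = 0.10525.

0.10525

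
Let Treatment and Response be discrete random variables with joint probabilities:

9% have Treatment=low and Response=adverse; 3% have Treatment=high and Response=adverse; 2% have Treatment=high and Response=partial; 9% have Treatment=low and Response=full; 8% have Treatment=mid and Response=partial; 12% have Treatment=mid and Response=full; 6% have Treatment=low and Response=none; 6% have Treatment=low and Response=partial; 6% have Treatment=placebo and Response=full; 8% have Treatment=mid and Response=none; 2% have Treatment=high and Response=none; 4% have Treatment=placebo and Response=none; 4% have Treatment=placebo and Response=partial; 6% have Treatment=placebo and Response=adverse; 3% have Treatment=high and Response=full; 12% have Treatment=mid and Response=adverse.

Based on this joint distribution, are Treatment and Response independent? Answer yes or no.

yes

Every cell satisfies P(Treatment,Response) = P(Treatment)·P(Response). For instance P(Treatment=mid) = 0.40, P(Response=adverse) = 0.30, and 0.40×0.30 = 0.12 matches the joint entry. So Treatment and Response are independent.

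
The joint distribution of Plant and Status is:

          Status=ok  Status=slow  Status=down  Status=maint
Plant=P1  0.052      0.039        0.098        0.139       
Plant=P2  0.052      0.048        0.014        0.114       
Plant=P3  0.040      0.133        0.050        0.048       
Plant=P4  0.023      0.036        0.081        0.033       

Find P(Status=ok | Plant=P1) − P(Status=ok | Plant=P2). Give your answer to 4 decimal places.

-0.0695

P(Plant=P1) = 0.052 + 0.039 + 0.098 + 0.139 = 0.328; P(Status=ok | Plant=P1) = 0.052/0.328 = 0.15854.
P(Plant=P2) = 0.052 + 0.048 + 0.014 + 0.114 = 0.228; P(Status=ok | Plant=P2) = 0.052/0.228 = 0.22807.
Difference = -0.0695.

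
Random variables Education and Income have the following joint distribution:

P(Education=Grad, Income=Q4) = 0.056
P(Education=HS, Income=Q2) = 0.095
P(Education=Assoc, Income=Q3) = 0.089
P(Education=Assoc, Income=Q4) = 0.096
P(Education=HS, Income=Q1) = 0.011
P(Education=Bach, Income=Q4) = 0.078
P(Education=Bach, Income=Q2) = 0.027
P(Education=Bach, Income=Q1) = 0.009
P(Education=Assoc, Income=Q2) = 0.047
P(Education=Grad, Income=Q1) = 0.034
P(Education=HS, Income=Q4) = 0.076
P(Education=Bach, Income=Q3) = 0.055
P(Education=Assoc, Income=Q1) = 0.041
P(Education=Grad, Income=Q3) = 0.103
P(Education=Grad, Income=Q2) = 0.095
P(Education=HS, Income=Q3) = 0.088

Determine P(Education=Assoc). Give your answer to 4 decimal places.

P(Education=Assoc) = 0.041 + 0.047 + 0.089 + 0.096 = 0.273.

0.2730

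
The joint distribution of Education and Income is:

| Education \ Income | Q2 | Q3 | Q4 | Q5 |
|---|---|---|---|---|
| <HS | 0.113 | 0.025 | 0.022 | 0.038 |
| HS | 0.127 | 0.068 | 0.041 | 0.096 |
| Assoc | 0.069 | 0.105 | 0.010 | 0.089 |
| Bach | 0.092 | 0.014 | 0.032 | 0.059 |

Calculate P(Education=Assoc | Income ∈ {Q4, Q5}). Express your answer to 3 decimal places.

P(Income=Q4) = 0.022 + 0.041 + 0.010 + 0.032 = 0.105.
P(Income=Q5) = 0.038 + 0.096 + 0.089 + 0.059 = 0.282.
P(Income ∈ {Q4, Q5}) = 0.105 + 0.282 = 0.387; P(Education=Assoc, Income ∈ {Q4, Q5}) = 0.010 + 0.089 = 0.099.
P(Education=Assoc | Income ∈ {Q4, Q5}) = 0.099/0.387 = 0.256.

0.256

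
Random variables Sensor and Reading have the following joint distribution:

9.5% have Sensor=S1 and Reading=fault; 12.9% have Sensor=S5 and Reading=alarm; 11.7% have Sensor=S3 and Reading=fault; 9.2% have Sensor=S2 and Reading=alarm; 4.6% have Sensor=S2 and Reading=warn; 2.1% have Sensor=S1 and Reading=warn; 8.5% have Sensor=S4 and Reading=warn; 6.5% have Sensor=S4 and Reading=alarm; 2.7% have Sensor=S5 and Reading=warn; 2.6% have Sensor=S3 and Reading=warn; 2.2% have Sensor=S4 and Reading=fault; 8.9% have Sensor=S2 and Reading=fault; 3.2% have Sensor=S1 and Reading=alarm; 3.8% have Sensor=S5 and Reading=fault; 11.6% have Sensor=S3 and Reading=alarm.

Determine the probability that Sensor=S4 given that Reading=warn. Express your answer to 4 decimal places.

P(Reading=warn) = 0.021 + 0.046 + 0.026 + 0.085 + 0.027 = 0.205.
P(Sensor=S4 | Reading=warn) = 0.085/0.205 = 0.4146.

0.4146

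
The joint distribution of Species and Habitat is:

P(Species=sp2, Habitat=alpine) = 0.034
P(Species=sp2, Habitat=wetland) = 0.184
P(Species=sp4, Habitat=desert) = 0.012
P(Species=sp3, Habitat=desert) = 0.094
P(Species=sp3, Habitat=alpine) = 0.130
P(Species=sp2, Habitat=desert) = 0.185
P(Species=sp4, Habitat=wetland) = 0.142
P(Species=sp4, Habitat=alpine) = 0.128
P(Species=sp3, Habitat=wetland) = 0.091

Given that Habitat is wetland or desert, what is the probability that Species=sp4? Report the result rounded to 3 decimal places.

P(Habitat=wetland) = 0.184 + 0.091 + 0.142 = 0.417.
P(Habitat=desert) = 0.185 + 0.094 + 0.012 = 0.291.
P(Habitat ∈ {wetland, desert}) = 0.417 + 0.291 = 0.708; P(Species=sp4, Habitat ∈ {wetland, desert}) = 0.142 + 0.012 = 0.154.
P(Species=sp4 | Habitat ∈ {wetland, desert}) = 0.154/0.708 = 0.218.

0.218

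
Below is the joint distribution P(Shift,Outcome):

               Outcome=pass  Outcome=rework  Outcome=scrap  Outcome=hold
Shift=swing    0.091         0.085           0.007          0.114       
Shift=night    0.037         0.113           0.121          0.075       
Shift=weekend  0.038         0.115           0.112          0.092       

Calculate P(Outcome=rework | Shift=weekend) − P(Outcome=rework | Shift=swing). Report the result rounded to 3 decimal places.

0.036

P(Shift=weekend) = 0.038 + 0.115 + 0.112 + 0.092 = 0.357; P(Outcome=rework | Shift=weekend) = 0.115/0.357 = 0.3221.
P(Shift=swing) = 0.091 + 0.085 + 0.007 + 0.114 = 0.297; P(Outcome=rework | Shift=swing) = 0.085/0.297 = 0.2862.
Difference = 0.036.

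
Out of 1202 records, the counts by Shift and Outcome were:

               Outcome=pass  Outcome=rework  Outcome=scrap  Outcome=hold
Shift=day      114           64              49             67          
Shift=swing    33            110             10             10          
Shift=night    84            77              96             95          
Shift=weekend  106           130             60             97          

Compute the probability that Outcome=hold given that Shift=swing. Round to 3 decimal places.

0.061

Total with Shift=swing: 33 + 110 + 10 + 10 = 163.
P(Outcome=hold | Shift=swing) = 10/163 = 0.061.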